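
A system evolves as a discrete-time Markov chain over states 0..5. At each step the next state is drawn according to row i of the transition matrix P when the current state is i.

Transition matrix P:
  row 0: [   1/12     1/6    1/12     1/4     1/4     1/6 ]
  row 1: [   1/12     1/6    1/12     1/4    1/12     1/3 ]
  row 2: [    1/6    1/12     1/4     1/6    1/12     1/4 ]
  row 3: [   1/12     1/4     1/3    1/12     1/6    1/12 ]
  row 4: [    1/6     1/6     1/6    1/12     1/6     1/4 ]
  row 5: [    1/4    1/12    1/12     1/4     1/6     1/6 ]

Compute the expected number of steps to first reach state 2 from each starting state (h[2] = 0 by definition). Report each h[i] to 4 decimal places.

First-step conditioning: h[2] = 0; for i ≠ 2, h[i] = 1 + Σ_k P[i][k]·h[k].
  h[0] = 1 + 1/12·h[0] + 1/6·h[1] + 1/4·h[3] + 1/4·h[4] + 1/6·h[5]
  h[1] = 1 + 1/12·h[0] + 1/6·h[1] + 1/4·h[3] + 1/12·h[4] + 1/3·h[5]
  h[3] = 1 + 1/12·h[0] + 1/4·h[1] + 1/12·h[3] + 1/6·h[4] + 1/12·h[5]
  h[4] = 1 + 1/6·h[0] + 1/6·h[1] + 1/12·h[3] + 1/6·h[4] + 1/4·h[5]
  h[5] = 1 + 1/4·h[0] + 1/12·h[1] + 1/4·h[3] + 1/6·h[4] + 1/6·h[5]
Solving the 5×5 linear system over states ≠ 2 gives exactly h = [52776/7667, 53192/7667, 0, 41652/7667, 50440/7667, 52936/7667] (h[2] = 0 is the target).

h = [6.8835, 6.9378, 0.0000, 5.4326, 6.5788, 6.9044]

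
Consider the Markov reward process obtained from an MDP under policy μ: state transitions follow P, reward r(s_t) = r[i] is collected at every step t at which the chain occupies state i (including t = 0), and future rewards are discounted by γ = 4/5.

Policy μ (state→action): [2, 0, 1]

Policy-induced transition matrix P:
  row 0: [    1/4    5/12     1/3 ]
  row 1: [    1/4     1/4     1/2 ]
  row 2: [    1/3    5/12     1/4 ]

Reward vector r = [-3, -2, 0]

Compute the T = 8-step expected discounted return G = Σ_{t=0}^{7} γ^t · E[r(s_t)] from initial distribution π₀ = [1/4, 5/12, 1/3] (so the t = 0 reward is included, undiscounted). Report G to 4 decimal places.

G = -6.4805

t=0: π = [0.2500, 0.4167, 0.3333], E[r] = -1.5833, γ^t·E[r] = -1.583333, running G = -1.583333
t=1: π = [0.2778, 0.3472, 0.3750], E[r] = -1.5278, γ^t·E[r] = -1.222222, running G = -2.805556
t=2: π = [0.2813, 0.3588, 0.3600], E[r] = -1.5613, γ^t·E[r] = -0.999259, running G = -3.804815
t=3: π = [0.2800, 0.3569, 0.3631], E[r] = -1.5537, γ^t·E[r] = -0.795506, running G = -4.600321
t=4: π = [0.2803, 0.3572, 0.3625], E[r] = -1.5552, γ^t·E[r] = -0.636994, running G = -5.237315
t=5: π = [0.2802, 0.3571, 0.3627], E[r] = -1.5549, γ^t·E[r] = -0.509512, running G = -5.746827
t=6: π = [0.2802, 0.3571, 0.3626], E[r] = -1.5550, γ^t·E[r] = -0.407621, running G = -6.154449
t=7: π = [0.2802, 0.3571, 0.3626], E[r] = -1.5549, γ^t·E[r] = -0.326095, running G = -6.480544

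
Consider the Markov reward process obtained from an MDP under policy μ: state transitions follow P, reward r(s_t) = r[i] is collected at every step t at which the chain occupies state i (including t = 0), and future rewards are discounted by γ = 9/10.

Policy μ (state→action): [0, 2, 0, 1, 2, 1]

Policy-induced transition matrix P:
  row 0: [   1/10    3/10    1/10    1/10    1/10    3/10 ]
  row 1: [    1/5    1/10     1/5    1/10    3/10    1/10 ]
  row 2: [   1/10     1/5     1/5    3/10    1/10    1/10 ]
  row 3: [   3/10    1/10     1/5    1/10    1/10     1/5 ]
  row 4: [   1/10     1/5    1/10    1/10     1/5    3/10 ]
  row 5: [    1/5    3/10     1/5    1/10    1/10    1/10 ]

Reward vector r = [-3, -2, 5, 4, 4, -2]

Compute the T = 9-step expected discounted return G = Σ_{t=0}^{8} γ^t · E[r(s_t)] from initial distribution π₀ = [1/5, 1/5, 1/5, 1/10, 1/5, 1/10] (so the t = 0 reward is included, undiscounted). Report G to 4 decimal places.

t=0: π = [0.2000, 0.2000, 0.2000, 0.1000, 0.2000, 0.1000], E[r] = 1.0000, γ^t·E[r] = 1.000000, running G = 1.000000
t=1: π = [0.1500, 0.2000, 0.1600, 0.1400, 0.1600, 0.1900], E[r] = 0.7700, γ^t·E[r] = 0.693000, running G = 1.693000
t=2: π = [0.1670, 0.2000, 0.1690, 0.1320, 0.1560, 0.1760], E[r] = 0.7440, γ^t·E[r] = 0.602640, running G = 2.295640
t=3: π = [0.1640, 0.2011, 0.1677, 0.1338, 0.1556, 0.1778], E[r] = 0.7463, γ^t·E[r] = 0.544053, running G = 2.839693
t=4: π = [0.1647, 0.2007, 0.1680, 0.1335, 0.1558, 0.1773], E[r] = 0.7476, γ^t·E[r] = 0.490468, running G = 3.330160
t=5: π = [0.1645, 0.2008, 0.1680, 0.1336, 0.1557, 0.1774], E[r] = 0.7471, γ^t·E[r] = 0.441176, running G = 3.771337
t=6: π = [0.1645, 0.2008, 0.1680, 0.1336, 0.1557, 0.1774], E[r] = 0.7472, γ^t·E[r] = 0.397096, running G = 4.168432
t=7: π = [0.1645, 0.2008, 0.1680, 0.1336, 0.1557, 0.1774], E[r] = 0.7472, γ^t·E[r] = 0.357381, running G = 4.525813
t=8: π = [0.1645, 0.2008, 0.1680, 0.1336, 0.1557, 0.1774], E[r] = 0.7472, γ^t·E[r] = 0.321644, running G = 4.847457

G = 4.8475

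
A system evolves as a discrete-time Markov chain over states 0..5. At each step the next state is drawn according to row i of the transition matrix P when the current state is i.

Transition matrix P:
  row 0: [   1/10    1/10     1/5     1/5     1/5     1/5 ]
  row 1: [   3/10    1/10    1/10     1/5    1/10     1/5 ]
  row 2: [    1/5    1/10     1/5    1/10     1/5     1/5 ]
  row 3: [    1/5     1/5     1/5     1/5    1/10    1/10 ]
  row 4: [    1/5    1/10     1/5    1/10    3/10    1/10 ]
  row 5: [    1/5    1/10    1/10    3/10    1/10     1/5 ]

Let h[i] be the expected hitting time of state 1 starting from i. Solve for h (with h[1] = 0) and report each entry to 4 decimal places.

First-step conditioning: h[1] = 0; for i ≠ 1, h[i] = 1 + Σ_k P[i][k]·h[k].
  h[0] = 1 + 1/10·h[0] + 1/5·h[2] + 1/5·h[3] + 1/5·h[4] + 1/5·h[5]
  h[2] = 1 + 1/5·h[0] + 1/5·h[2] + 1/10·h[3] + 1/5·h[4] + 1/5·h[5]
  h[3] = 1 + 1/5·h[0] + 1/5·h[2] + 1/5·h[3] + 1/10·h[4] + 1/10·h[5]
  h[4] = 1 + 1/5·h[0] + 1/5·h[2] + 1/10·h[3] + 3/10·h[4] + 1/10·h[5]
  h[5] = 1 + 1/5·h[0] + 1/10·h[2] + 3/10·h[3] + 1/10·h[4] + 1/5·h[5]
Solving the 5×5 linear system over states ≠ 1 gives exactly h = [22245/2624, 0, 44935/5248, 5005/656, 45045/5248, 43945/5248] (h[1] = 0 is the target).

h = [8.4775, 0.0000, 8.5623, 7.6296, 8.5833, 8.3737]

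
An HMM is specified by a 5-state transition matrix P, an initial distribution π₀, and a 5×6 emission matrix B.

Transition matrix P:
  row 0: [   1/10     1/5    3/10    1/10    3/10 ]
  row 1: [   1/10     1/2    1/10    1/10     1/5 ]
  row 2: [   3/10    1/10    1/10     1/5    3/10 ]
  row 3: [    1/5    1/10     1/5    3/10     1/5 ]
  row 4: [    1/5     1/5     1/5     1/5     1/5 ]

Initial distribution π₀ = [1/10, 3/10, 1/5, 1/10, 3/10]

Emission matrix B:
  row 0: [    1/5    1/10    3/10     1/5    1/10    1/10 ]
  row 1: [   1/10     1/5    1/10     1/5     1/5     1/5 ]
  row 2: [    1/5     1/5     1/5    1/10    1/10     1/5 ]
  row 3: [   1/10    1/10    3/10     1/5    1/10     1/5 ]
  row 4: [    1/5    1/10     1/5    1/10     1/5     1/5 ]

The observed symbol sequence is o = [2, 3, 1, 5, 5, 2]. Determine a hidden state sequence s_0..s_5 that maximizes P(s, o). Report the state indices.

path = [1, 1, 1, 1, 1, 1]

t=0: δ = [3.000e-02, 3.000e-02, 4.000e-02, 3.000e-02, 6.000e-02]  (obs o_0=2)
t=1: δ = [2.400e-03, 3.000e-03, 1.200e-03, 2.400e-03, 1.200e-03]  ψ = [2, 1, 4, 4, 2]  (obs o_1=3)
t=2: δ = [4.800e-05, 3.000e-04, 1.440e-04, 7.200e-05, 7.200e-05]  ψ = [3, 1, 0, 3, 0]  (obs o_2=1)
t=3: δ = [4.320e-06, 3.000e-05, 6.000e-06, 6.000e-06, 1.200e-05]  ψ = [2, 1, 1, 1, 1]  (obs o_3=5)
t=4: δ = [3.000e-07, 3.000e-06, 6.000e-07, 6.000e-07, 1.200e-06]  ψ = [1, 1, 1, 1, 1]  (obs o_4=5)
t=5: δ = [9.000e-08, 1.500e-07, 6.000e-08, 9.000e-08, 1.200e-07]  ψ = [1, 1, 1, 1, 1]  (obs o_5=2)
backtrack: best end state = 1; path = [1, 1, 1, 1, 1, 1]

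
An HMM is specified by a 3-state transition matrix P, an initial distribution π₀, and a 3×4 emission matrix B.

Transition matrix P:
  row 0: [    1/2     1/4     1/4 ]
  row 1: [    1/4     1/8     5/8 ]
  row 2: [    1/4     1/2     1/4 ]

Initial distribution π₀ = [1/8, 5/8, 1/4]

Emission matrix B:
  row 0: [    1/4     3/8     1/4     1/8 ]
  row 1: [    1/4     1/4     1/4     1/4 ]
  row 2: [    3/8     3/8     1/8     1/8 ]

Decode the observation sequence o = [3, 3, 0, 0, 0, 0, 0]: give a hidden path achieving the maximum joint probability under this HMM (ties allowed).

t=0: δ = [1.562e-02, 1.562e-01, 3.125e-02]  (obs o_0=3)
t=1: δ = [4.883e-03, 4.883e-03, 1.221e-02]  ψ = [1, 1, 1]  (obs o_1=3)
t=2: δ = [7.629e-04, 1.526e-03, 1.144e-03]  ψ = [2, 2, 1]  (obs o_2=0)
t=3: δ = [9.537e-05, 1.431e-04, 3.576e-04]  ψ = [0, 2, 1]  (obs o_3=0)
t=4: δ = [2.235e-05, 4.470e-05, 3.353e-05]  ψ = [2, 2, 1]  (obs o_4=0)
t=5: δ = [2.794e-06, 4.191e-06, 1.048e-05]  ψ = [0, 2, 1]  (obs o_5=0)
t=6: δ = [6.548e-07, 1.310e-06, 9.823e-07]  ψ = [2, 2, 1]  (obs o_6=0)
backtrack: best end state = 1; path = [1, 2, 1, 2, 1, 2, 1]

path = [1, 2, 1, 2, 1, 2, 1]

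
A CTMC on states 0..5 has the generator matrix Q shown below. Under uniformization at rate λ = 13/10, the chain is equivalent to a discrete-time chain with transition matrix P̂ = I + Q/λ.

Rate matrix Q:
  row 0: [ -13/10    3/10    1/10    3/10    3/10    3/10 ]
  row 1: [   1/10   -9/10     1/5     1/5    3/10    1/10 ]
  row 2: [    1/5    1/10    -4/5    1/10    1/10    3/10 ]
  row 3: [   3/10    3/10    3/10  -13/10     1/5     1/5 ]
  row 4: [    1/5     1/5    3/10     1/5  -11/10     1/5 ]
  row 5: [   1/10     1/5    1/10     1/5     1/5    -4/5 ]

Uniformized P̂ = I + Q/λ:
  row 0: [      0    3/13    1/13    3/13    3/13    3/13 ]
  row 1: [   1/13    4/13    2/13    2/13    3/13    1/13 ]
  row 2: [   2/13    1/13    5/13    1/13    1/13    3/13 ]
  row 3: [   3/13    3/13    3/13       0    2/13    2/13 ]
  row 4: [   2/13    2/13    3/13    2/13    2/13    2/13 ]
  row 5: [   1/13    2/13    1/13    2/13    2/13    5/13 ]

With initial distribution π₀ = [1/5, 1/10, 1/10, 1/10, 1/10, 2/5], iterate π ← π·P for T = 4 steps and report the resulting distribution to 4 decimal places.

t=0: π = [0.2000, 0.1000, 0.1000, 0.1000, 0.1000, 0.4000]
t=1: π = [0.0923, 0.1846, 0.1462, 0.1462, 0.1692, 0.2615]
t=2: π = [0.1166, 0.1893, 0.1846, 0.1272, 0.1639, 0.2183]
t=3: π = [0.1143, 0.1875, 0.1931, 0.1290, 0.1632, 0.2128]
t=4: π = [0.1154, 0.1866, 0.1957, 0.1279, 0.1622, 0.2122]

π = [0.1154, 0.1866, 0.1957, 0.1279, 0.1622, 0.2122]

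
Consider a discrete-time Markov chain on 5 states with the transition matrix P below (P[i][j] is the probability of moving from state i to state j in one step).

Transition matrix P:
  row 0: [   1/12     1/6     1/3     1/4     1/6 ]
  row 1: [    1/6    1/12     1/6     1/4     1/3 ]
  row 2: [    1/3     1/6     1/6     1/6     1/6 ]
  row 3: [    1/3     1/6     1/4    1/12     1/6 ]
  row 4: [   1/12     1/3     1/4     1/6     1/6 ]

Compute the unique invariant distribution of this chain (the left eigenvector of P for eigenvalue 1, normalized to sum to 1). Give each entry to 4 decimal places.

Balance equations π_j = Σ_i π_i·P[i][j]:
  π_0 = 1/12·π_0 + 1/6·π_1 + 1/3·π_2 + 1/3·π_3 + 1/12·π_4
  π_1 = 1/6·π_0 + 1/12·π_1 + 1/6·π_2 + 1/6·π_3 + 1/3·π_4
  π_2 = 1/3·π_0 + 1/6·π_1 + 1/6·π_2 + 1/4·π_3 + 1/4·π_4
  π_3 = 1/4·π_0 + 1/4·π_1 + 1/6·π_2 + 1/12·π_3 + 1/6·π_4
  normalize: π_0 + π_1 + π_2 + π_3 + π_4 = 1
Solving the linear system gives exactly π = [77/380, 7/38, 1147/4940, 907/4940, 15/76].

π = [0.2026, 0.1842, 0.2322, 0.1836, 0.1974]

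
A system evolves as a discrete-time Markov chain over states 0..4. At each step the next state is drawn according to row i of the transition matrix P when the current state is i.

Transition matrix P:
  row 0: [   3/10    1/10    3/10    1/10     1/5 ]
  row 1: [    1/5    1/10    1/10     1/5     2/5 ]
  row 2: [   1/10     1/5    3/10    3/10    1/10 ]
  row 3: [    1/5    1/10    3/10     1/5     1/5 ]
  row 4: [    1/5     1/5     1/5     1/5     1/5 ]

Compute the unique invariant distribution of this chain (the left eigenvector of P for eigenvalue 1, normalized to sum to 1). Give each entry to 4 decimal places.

π = [0.1944, 0.1455, 0.2505, 0.2056, 0.2040]

Balance equations π_j = Σ_i π_i·P[i][j]:
  π_0 = 3/10·π_0 + 1/5·π_1 + 1/10·π_2 + 1/5·π_3 + 1/5·π_4
  π_1 = 1/10·π_0 + 1/10·π_1 + 1/5·π_2 + 1/10·π_3 + 1/5·π_4
  π_2 = 3/10·π_0 + 1/10·π_1 + 3/10·π_2 + 3/10·π_3 + 1/5·π_4
  π_3 = 1/10·π_0 + 1/5·π_1 + 3/10·π_2 + 1/5·π_3 + 1/5·π_4
  normalize: π_0 + π_1 + π_2 + π_3 + π_4 = 1
Solving the linear system gives exactly π = [866/4455, 8/55, 124/495, 916/4455, 101/495].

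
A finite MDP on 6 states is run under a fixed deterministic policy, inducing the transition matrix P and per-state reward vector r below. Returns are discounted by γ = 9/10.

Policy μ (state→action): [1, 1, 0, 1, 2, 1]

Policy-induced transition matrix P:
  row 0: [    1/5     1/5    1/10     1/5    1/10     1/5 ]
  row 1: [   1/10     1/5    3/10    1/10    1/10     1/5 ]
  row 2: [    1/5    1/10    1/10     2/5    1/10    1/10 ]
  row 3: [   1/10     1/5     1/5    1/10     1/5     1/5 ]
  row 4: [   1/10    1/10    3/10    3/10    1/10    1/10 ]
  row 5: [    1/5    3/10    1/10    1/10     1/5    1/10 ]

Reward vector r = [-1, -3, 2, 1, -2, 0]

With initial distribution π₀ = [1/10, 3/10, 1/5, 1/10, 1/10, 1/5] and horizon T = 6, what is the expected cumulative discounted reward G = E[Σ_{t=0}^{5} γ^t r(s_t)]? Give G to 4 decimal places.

t=0: π = [0.1000, 0.3000, 0.2000, 0.1000, 0.1000, 0.2000], E[r] = -0.7000, γ^t·E[r] = -0.700000, running G = -0.700000
t=1: π = [0.1500, 0.1900, 0.1900, 0.1900, 0.1300, 0.1500], E[r] = -0.4100, γ^t·E[r] = -0.369000, running G = -1.069000
t=2: π = [0.1490, 0.1830, 0.1830, 0.1980, 0.1340, 0.1530], E[r] = -0.4020, γ^t·E[r] = -0.325620, running G = -1.394620
t=3: π = [0.1485, 0.1836, 0.1832, 0.1966, 0.1351, 0.1530], E[r] = -0.4065, γ^t·E[r] = -0.296339, running G = -1.690959
t=4: π = [0.1485, 0.1835, 0.1834, 0.1968, 0.1350, 0.1529], E[r] = -0.4052, γ^t·E[r] = -0.265832, running G = -1.956791
t=5: π = [0.1485, 0.1835, 0.1834, 0.1969, 0.1350, 0.1529], E[r] = -0.4052, γ^t·E[r] = -0.239249, running G = -2.196039

G = -2.1960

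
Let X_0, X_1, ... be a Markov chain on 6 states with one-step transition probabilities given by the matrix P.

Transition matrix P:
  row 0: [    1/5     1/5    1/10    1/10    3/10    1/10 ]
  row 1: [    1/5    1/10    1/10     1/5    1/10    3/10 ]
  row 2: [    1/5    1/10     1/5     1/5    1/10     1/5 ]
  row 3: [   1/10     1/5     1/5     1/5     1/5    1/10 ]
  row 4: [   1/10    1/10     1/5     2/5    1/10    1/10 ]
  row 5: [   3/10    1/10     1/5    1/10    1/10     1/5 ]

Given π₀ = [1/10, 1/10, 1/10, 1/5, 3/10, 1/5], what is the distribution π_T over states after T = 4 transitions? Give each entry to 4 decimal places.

t=0: π = [0.1000, 0.1000, 0.1000, 0.2000, 0.3000, 0.2000]
t=1: π = [0.1700, 0.1300, 0.1800, 0.2300, 0.1400, 0.1500]
t=2: π = [0.1780, 0.1400, 0.1700, 0.1960, 0.1570, 0.1590]
t=3: π = [0.1806, 0.1374, 0.1682, 0.1977, 0.1552, 0.1609]
t=4: π = [0.1808, 0.1378, 0.1682, 0.1969, 0.1559, 0.1604]

π = [0.1808, 0.1378, 0.1682, 0.1969, 0.1559, 0.1604]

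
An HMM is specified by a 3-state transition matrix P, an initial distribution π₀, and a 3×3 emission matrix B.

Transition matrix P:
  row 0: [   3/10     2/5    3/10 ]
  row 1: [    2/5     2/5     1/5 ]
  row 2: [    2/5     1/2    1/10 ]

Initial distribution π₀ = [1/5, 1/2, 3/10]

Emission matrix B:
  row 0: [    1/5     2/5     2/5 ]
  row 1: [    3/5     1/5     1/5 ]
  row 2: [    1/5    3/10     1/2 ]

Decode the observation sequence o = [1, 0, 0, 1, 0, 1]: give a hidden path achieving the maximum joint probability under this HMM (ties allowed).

path = [2, 1, 1, 0, 1, 0]

t=0: δ = [8.000e-02, 1.000e-01, 9.000e-02]  (obs o_0=1)
t=1: δ = [8.000e-03, 2.700e-02, 4.800e-03]  ψ = [1, 2, 0]  (obs o_1=0)
t=2: δ = [2.160e-03, 6.480e-03, 1.080e-03]  ψ = [1, 1, 1]  (obs o_2=0)
t=3: δ = [1.037e-03, 5.184e-04, 3.888e-04]  ψ = [1, 1, 1]  (obs o_3=1)
t=4: δ = [6.221e-05, 2.488e-04, 6.221e-05]  ψ = [0, 0, 0]  (obs o_4=0)
t=5: δ = [3.981e-05, 1.991e-05, 1.493e-05]  ψ = [1, 1, 1]  (obs o_5=1)
backtrack: best end state = 0; path = [2, 1, 1, 0, 1, 0]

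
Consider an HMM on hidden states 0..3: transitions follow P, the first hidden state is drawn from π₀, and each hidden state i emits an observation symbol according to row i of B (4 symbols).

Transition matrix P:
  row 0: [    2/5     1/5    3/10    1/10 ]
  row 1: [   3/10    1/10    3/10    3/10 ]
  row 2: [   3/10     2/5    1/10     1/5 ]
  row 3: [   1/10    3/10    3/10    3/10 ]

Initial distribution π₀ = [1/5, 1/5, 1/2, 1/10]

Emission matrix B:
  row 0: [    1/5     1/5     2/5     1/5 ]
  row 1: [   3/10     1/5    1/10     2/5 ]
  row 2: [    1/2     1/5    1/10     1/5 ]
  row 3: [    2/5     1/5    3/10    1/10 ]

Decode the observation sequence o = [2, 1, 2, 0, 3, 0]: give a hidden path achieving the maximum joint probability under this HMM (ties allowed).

t=0: δ = [8.000e-02, 2.000e-02, 5.000e-02, 3.000e-02]  (obs o_0=2)
t=1: δ = [6.400e-03, 4.000e-03, 4.800e-03, 2.000e-03]  ψ = [0, 2, 0, 2]  (obs o_1=1)
t=2: δ = [1.024e-03, 1.920e-04, 1.920e-04, 3.600e-04]  ψ = [0, 2, 0, 1]  (obs o_2=2)
t=3: δ = [8.192e-05, 6.144e-05, 1.536e-04, 4.320e-05]  ψ = [0, 0, 0, 3]  (obs o_3=0)
t=4: δ = [9.216e-06, 2.458e-05, 4.915e-06, 3.072e-06]  ψ = [2, 2, 0, 2]  (obs o_4=3)
t=5: δ = [1.475e-06, 7.373e-07, 3.686e-06, 2.949e-06]  ψ = [1, 1, 1, 1]  (obs o_5=0)
backtrack: best end state = 2; path = [0, 0, 0, 2, 1, 2]

path = [0, 0, 0, 2, 1, 2]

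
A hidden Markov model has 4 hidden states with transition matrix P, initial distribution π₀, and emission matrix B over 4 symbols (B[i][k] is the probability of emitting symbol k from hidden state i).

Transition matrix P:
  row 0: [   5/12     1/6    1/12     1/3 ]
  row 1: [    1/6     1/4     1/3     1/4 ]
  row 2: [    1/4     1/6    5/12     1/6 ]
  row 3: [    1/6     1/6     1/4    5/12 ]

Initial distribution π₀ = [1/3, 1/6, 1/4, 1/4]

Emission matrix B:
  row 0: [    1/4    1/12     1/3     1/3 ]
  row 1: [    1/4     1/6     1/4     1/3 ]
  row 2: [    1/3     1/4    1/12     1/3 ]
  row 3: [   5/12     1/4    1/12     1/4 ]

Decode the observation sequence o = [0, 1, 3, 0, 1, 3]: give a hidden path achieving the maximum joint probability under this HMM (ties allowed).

path = [2, 2, 2, 2, 2, 2]

t=0: δ = [8.333e-02, 4.167e-02, 8.333e-02, 1.042e-01]  (obs o_0=0)
t=1: δ = [2.894e-03, 2.894e-03, 8.681e-03, 1.085e-02]  ψ = [0, 3, 2, 3]  (obs o_1=1)
t=2: δ = [7.234e-04, 6.028e-04, 1.206e-03, 1.130e-03]  ψ = [2, 3, 2, 3]  (obs o_2=3)
t=3: δ = [7.535e-05, 5.023e-05, 1.674e-04, 1.962e-04]  ψ = [0, 2, 2, 3]  (obs o_3=0)
t=4: δ = [3.489e-06, 5.451e-06, 1.744e-05, 2.044e-05]  ψ = [2, 3, 2, 3]  (obs o_4=1)
t=5: δ = [1.454e-06, 1.136e-06, 2.423e-06, 2.129e-06]  ψ = [2, 3, 2, 3]  (obs o_5=3)
backtrack: best end state = 2; path = [2, 2, 2, 2, 2, 2]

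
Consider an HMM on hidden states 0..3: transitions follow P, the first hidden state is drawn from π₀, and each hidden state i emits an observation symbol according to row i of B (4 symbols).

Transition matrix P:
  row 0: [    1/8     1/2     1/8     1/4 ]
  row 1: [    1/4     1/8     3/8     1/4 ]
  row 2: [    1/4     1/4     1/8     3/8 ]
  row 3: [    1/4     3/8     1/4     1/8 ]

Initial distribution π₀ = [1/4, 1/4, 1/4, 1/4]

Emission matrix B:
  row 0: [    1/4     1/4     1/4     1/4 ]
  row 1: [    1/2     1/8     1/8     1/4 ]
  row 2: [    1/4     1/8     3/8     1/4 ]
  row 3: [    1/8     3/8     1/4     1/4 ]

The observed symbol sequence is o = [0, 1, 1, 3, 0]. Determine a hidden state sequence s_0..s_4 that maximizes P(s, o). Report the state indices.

t=0: δ = [6.250e-02, 1.250e-01, 6.250e-02, 3.125e-02]  (obs o_0=0)
t=1: δ = [7.812e-03, 3.906e-03, 5.859e-03, 1.172e-02]  ψ = [1, 0, 1, 1]  (obs o_1=1)
t=2: δ = [7.324e-04, 5.493e-04, 3.662e-04, 8.240e-04]  ψ = [3, 3, 3, 2]  (obs o_2=1)
t=3: δ = [5.150e-05, 9.155e-05, 5.150e-05, 4.578e-05]  ψ = [3, 0, 1, 0]  (obs o_3=3)
t=4: δ = [5.722e-06, 1.287e-05, 8.583e-06, 2.861e-06]  ψ = [1, 0, 1, 1]  (obs o_4=0)
backtrack: best end state = 1; path = [1, 2, 3, 0, 1]

path = [1, 2, 3, 0, 1]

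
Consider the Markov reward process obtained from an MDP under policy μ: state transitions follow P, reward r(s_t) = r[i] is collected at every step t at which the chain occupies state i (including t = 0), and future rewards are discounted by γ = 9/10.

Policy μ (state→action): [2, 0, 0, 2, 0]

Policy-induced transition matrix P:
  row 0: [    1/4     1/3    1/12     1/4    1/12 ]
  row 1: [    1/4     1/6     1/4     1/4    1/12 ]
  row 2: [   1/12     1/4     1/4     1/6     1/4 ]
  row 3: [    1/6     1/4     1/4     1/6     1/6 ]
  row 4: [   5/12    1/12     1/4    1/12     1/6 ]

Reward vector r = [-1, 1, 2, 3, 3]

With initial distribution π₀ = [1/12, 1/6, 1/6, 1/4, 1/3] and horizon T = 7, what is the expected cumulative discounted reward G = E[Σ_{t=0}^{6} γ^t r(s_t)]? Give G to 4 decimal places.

G = 8.1749

t=0: π = [0.0833, 0.1667, 0.1667, 0.2500, 0.3333], E[r] = 2.1667, γ^t·E[r] = 2.166667, running G = 2.166667
t=1: π = [0.2569, 0.1875, 0.2361, 0.1597, 0.1597], E[r] = 1.3611, γ^t·E[r] = 1.225000, running G = 3.391667
t=2: π = [0.2240, 0.2292, 0.2072, 0.1904, 0.1493], E[r] = 1.4387, γ^t·E[r] = 1.165313, running G = 4.556979
t=3: π = [0.2245, 0.2247, 0.2127, 0.1920, 0.1462], E[r] = 1.4400, γ^t·E[r] = 1.049766, running G = 5.606745
t=4: π = [0.2229, 0.2256, 0.2126, 0.1919, 0.1470], E[r] = 1.4445, γ^t·E[r] = 0.947737, running G = 6.554482
t=5: π = [0.2231, 0.2253, 0.2128, 0.1918, 0.1470], E[r] = 1.4443, γ^t·E[r] = 0.852852, running G = 7.407334
t=6: π = [0.2230, 0.2253, 0.2128, 0.1918, 0.1470], E[r] = 1.4444, γ^t·E[r] = 0.767601, running G = 8.174935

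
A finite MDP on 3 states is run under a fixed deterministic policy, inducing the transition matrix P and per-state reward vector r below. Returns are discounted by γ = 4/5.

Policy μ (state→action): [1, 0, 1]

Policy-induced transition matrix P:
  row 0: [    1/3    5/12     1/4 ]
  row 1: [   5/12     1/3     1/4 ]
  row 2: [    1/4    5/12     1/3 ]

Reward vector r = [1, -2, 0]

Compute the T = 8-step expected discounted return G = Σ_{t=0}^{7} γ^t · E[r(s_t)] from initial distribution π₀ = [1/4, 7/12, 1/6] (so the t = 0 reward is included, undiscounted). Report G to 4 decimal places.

t=0: π = [0.2500, 0.5833, 0.1667], E[r] = -0.9167, γ^t·E[r] = -0.916667, running G = -0.916667
t=1: π = [0.3681, 0.3681, 0.2639], E[r] = -0.3681, γ^t·E[r] = -0.294444, running G = -1.211111
t=2: π = [0.3420, 0.3860, 0.2720], E[r] = -0.4300, γ^t·E[r] = -0.275185, running G = -1.486296
t=3: π = [0.3428, 0.3845, 0.2727], E[r] = -0.4262, γ^t·E[r] = -0.218198, running G = -1.704494
t=4: π = [0.3427, 0.3846, 0.2727], E[r] = -0.4266, γ^t·E[r] = -0.174734, running G = -1.879228
t=5: π = [0.3427, 0.3846, 0.2727], E[r] = -0.4266, γ^t·E[r] = -0.139779, running G = -2.019007
t=6: π = [0.3427, 0.3846, 0.2727], E[r] = -0.4266, γ^t·E[r] = -0.111824, running G = -2.130830
t=7: π = [0.3427, 0.3846, 0.2727], E[r] = -0.4266, γ^t·E[r] = -0.089459, running G = -2.220289

G = -2.2203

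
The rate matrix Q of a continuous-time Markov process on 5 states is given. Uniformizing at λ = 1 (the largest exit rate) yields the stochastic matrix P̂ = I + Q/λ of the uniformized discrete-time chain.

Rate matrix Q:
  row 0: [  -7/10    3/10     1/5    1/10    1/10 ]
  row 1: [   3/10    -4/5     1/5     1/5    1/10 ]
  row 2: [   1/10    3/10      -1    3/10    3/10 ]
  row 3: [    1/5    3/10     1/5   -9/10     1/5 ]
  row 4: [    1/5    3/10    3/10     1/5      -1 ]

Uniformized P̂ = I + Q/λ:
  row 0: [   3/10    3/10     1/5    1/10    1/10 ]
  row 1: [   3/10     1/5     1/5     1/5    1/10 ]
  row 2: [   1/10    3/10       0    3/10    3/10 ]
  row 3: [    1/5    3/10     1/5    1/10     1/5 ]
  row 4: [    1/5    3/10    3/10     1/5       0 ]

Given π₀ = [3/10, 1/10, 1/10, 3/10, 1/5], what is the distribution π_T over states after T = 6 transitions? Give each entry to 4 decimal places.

π = [0.2327, 0.2727, 0.1783, 0.1769, 0.1394]

t=0: π = [0.3000, 0.1000, 0.1000, 0.3000, 0.2000]
t=1: π = [0.2300, 0.2900, 0.2000, 0.1500, 0.1300]
t=2: π = [0.2320, 0.2710, 0.1730, 0.1820, 0.1420]
t=3: π = [0.2330, 0.2729, 0.1796, 0.1759, 0.1386]
t=4: π = [0.2326, 0.2727, 0.1779, 0.1771, 0.1397]
t=5: π = [0.2327, 0.2727, 0.1784, 0.1768, 0.1393]
t=6: π = [0.2327, 0.2727, 0.1783, 0.1769, 0.1394]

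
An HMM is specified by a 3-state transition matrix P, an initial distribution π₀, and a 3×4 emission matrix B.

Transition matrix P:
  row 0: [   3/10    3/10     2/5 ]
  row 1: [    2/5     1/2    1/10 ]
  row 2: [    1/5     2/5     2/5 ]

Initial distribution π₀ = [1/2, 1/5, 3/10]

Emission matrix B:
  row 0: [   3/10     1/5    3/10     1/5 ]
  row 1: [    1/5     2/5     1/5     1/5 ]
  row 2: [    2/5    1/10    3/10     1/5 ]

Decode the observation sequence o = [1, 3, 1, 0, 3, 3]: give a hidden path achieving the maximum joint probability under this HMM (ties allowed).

path = [1, 1, 1, 1, 1, 1]

t=0: δ = [1.000e-01, 8.000e-02, 3.000e-02]  (obs o_0=1)
t=1: δ = [6.400e-03, 8.000e-03, 8.000e-03]  ψ = [1, 1, 0]  (obs o_1=3)
t=2: δ = [6.400e-04, 1.600e-03, 3.200e-04]  ψ = [1, 1, 2]  (obs o_2=1)
t=3: δ = [1.920e-04, 1.600e-04, 1.024e-04]  ψ = [1, 1, 0]  (obs o_3=0)
t=4: δ = [1.280e-05, 1.600e-05, 1.536e-05]  ψ = [1, 1, 0]  (obs o_4=3)
t=5: δ = [1.280e-06, 1.600e-06, 1.229e-06]  ψ = [1, 1, 2]  (obs o_5=3)
backtrack: best end state = 1; path = [1, 1, 1, 1, 1, 1]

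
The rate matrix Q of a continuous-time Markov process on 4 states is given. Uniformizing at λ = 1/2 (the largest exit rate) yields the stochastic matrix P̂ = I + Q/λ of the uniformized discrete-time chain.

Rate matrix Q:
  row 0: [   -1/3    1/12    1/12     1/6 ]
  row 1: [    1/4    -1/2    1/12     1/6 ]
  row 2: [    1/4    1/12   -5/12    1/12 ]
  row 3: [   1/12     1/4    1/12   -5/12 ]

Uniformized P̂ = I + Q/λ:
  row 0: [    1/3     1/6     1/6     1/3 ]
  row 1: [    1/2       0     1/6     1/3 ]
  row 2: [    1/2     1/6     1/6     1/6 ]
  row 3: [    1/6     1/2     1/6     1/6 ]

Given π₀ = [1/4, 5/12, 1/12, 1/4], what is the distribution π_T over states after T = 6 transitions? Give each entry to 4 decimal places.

t=0: π = [0.2500, 0.4167, 0.0833, 0.2500]
t=1: π = [0.3750, 0.1806, 0.1667, 0.2778]
t=2: π = [0.3449, 0.2292, 0.1667, 0.2593]
t=3: π = [0.3561, 0.2149, 0.1667, 0.2623]
t=4: π = [0.3532, 0.2183, 0.1667, 0.2618]
t=5: π = [0.3539, 0.2176, 0.1667, 0.2619]
t=6: π = [0.3537, 0.2177, 0.1667, 0.2619]

π = [0.3537, 0.2177, 0.1667, 0.2619]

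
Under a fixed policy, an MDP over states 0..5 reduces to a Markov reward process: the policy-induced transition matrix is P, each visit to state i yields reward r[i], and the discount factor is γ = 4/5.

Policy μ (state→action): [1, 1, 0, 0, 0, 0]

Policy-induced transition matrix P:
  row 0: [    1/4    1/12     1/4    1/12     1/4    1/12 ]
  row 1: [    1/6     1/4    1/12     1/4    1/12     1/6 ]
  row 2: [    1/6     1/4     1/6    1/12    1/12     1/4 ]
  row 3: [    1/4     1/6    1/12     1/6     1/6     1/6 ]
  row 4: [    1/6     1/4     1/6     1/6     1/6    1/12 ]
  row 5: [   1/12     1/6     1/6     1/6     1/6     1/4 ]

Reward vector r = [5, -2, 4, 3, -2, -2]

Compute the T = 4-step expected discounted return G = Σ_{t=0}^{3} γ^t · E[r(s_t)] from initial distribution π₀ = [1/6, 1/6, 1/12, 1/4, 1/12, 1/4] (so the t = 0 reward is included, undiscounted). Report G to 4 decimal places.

t=0: π = [0.1667, 0.1667, 0.0833, 0.2500, 0.0833, 0.2500], E[r] = 0.9167, γ^t·E[r] = 0.916667, running G = 0.916667
t=1: π = [0.1806, 0.1806, 0.1458, 0.1597, 0.1597, 0.1736], E[r] = 0.9375, γ^t·E[r] = 0.750000, running G = 1.666667
t=2: π = [0.1806, 0.1921, 0.1534, 0.1545, 0.1545, 0.1649], E[r] = 0.9566, γ^t·E[r] = 0.612222, running G = 2.278889
t=3: π = [0.1808, 0.1933, 0.1528, 0.1549, 0.1529, 0.1653], E[r] = 0.9571, γ^t·E[r] = 0.490049, running G = 2.768938

G = 2.7689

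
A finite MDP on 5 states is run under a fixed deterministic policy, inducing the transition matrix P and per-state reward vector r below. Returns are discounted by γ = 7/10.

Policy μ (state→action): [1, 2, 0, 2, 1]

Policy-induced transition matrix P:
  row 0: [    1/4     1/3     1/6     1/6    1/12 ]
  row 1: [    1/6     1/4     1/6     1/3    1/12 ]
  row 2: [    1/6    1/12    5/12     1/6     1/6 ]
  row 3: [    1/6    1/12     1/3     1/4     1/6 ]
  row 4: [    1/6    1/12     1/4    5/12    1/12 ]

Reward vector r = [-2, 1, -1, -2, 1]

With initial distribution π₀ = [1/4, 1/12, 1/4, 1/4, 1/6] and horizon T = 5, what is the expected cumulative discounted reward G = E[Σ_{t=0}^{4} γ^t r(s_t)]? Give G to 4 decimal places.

G = -2.5258

t=0: π = [0.2500, 0.0833, 0.2500, 0.2500, 0.1667], E[r] = -1.0000, γ^t·E[r] = -1.000000, running G = -1.000000
t=1: π = [0.1875, 0.1597, 0.2847, 0.2431, 0.1250], E[r] = -0.8611, γ^t·E[r] = -0.602778, running G = -1.602778
t=2: π = [0.1823, 0.1568, 0.2888, 0.2448, 0.1273], E[r] = -0.8588, γ^t·E[r] = -0.420810, running G = -2.023588
t=3: π = [0.1819, 0.1550, 0.2903, 0.2450, 0.1278], E[r] = -0.8612, γ^t·E[r] = -0.295394, running G = -2.318982
t=4: π = [0.1818, 0.1546, 0.2907, 0.2449, 0.1279], E[r] = -0.8615, γ^t·E[r] = -0.206855, running G = -2.525837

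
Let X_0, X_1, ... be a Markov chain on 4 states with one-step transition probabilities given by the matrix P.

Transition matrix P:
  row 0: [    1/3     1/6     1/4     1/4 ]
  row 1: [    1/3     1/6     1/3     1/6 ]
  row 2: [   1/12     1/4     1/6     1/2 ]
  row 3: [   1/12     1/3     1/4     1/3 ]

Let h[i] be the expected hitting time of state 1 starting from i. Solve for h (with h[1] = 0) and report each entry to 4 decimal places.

h = [4.1349, 0.0000, 3.6434, 3.3831]

First-step conditioning: h[1] = 0; for i ≠ 1, h[i] = 1 + Σ_k P[i][k]·h[k].
  h[0] = 1 + 1/3·h[0] + 1/4·h[2] + 1/4·h[3]
  h[2] = 1 + 1/12·h[0] + 1/6·h[2] + 1/2·h[3]
  h[3] = 1 + 1/12·h[0] + 1/4·h[2] + 1/3·h[3]
Solving the 3×3 linear system over states ≠ 1 gives exactly h = [1716/415, 0, 1512/415, 1404/415] (h[1] = 0 is the target).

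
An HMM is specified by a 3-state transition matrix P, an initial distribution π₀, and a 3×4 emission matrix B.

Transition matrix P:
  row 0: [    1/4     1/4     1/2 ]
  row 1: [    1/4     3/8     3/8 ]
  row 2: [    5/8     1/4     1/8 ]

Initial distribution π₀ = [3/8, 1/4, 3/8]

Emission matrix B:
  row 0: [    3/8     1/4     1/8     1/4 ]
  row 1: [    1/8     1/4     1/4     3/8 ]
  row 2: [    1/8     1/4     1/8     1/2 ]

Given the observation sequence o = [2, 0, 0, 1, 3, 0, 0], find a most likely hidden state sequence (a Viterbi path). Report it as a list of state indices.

t=0: δ = [4.688e-02, 6.250e-02, 4.688e-02]  (obs o_0=2)
t=1: δ = [1.099e-02, 2.930e-03, 2.930e-03]  ψ = [2, 1, 0]  (obs o_1=0)
t=2: δ = [1.030e-03, 3.433e-04, 6.866e-04]  ψ = [0, 0, 0]  (obs o_2=0)
t=3: δ = [1.073e-04, 6.437e-05, 1.287e-04]  ψ = [2, 0, 0]  (obs o_3=1)
t=4: δ = [2.012e-05, 1.207e-05, 2.682e-05]  ψ = [2, 2, 0]  (obs o_4=3)
t=5: δ = [6.286e-06, 8.382e-07, 1.257e-06]  ψ = [2, 2, 0]  (obs o_5=0)
t=6: δ = [5.894e-07, 1.965e-07, 3.929e-07]  ψ = [0, 0, 0]  (obs o_6=0)
backtrack: best end state = 0; path = [2, 0, 2, 0, 2, 0, 0]

path = [2, 0, 2, 0, 2, 0, 0]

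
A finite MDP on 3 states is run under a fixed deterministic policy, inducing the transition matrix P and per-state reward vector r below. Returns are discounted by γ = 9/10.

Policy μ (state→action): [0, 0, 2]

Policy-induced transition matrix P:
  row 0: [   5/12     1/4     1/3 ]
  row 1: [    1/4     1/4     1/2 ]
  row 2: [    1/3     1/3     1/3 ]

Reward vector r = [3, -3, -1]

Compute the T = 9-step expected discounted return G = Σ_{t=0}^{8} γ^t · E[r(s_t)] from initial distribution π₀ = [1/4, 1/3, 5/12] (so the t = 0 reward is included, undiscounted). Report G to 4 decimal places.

G = -1.8027

t=0: π = [0.2500, 0.3333, 0.4167], E[r] = -0.6667, γ^t·E[r] = -0.666667, running G = -0.666667
t=1: π = [0.3264, 0.2847, 0.3889], E[r] = -0.2639, γ^t·E[r] = -0.237500, running G = -0.904167
t=2: π = [0.3368, 0.2824, 0.3808], E[r] = -0.2176, γ^t·E[r] = -0.176250, running G = -1.080417
t=3: π = [0.3379, 0.2817, 0.3804], E[r] = -0.2120, γ^t·E[r] = -0.154547, running G = -1.234964
t=4: π = [0.3380, 0.2817, 0.3803], E[r] = -0.2114, γ^t·E[r] = -0.138670, running G = -1.373634
t=5: π = [0.3380, 0.2817, 0.3803], E[r] = -0.2113, γ^t·E[r] = -0.124757, running G = -1.498391
t=6: π = [0.3380, 0.2817, 0.3803], E[r] = -0.2113, γ^t·E[r] = -0.112277, running G = -1.610668
t=7: π = [0.3380, 0.2817, 0.3803], E[r] = -0.2113, γ^t·E[r] = -0.101049, running G = -1.711717
t=8: π = [0.3380, 0.2817, 0.3803], E[r] = -0.2113, γ^t·E[r] = -0.090944, running G = -1.802661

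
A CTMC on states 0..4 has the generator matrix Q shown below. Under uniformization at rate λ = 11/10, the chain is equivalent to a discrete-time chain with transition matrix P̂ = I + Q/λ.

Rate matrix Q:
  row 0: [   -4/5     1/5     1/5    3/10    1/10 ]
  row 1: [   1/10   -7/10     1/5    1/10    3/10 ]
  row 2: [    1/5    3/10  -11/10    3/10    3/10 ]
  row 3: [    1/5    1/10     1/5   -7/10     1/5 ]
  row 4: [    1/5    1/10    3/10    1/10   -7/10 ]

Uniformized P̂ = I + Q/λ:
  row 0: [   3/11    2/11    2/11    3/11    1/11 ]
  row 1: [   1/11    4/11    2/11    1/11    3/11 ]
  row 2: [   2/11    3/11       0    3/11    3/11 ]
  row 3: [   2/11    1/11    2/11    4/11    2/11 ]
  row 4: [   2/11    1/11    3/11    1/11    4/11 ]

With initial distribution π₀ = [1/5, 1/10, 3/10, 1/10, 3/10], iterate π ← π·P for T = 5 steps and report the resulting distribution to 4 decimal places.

π = [0.1809, 0.1908, 0.1725, 0.2134, 0.2425]

t=0: π = [0.2000, 0.1000, 0.3000, 0.1000, 0.3000]
t=1: π = [0.1909, 0.1909, 0.1545, 0.2091, 0.2545]
t=2: π = [0.1818, 0.1884, 0.1769, 0.2107, 0.2421]
t=3: π = [0.1812, 0.1910, 0.1717, 0.2136, 0.2425]
t=4: π = [0.1809, 0.1907, 0.1727, 0.2133, 0.2424]
t=5: π = [0.1809, 0.1908, 0.1725, 0.2134, 0.2425]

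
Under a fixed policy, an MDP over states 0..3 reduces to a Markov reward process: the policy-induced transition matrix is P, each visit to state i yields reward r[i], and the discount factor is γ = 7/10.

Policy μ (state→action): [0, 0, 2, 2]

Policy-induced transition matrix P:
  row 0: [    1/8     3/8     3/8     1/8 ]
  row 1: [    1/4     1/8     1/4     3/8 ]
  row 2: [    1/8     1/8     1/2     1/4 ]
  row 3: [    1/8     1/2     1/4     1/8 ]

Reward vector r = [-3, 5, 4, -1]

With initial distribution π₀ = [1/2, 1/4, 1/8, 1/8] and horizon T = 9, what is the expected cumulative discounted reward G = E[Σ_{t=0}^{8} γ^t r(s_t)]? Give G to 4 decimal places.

t=0: π = [0.5000, 0.2500, 0.1250, 0.1250], E[r] = 0.1250, γ^t·E[r] = 0.125000, running G = 0.125000
t=1: π = [0.1563, 0.2969, 0.3438, 0.2031], E[r] = 2.1875, γ^t·E[r] = 1.531250, running G = 1.656250
t=2: π = [0.1621, 0.2402, 0.3555, 0.2422], E[r] = 1.8945, γ^t·E[r] = 0.928320, running G = 2.584570
t=3: π = [0.1550, 0.2563, 0.3591, 0.2295], E[r] = 2.0237, γ^t·E[r] = 0.694123, running G = 3.278693
t=4: π = [0.1570, 0.2498, 0.3592, 0.2340], E[r] = 1.9806, γ^t·E[r] = 0.475547, running G = 3.754240
t=5: π = [0.1562, 0.2520, 0.3594, 0.2323], E[r] = 1.9967, γ^t·E[r] = 0.335580, running G = 4.089820
t=6: π = [0.1565, 0.2512, 0.3594, 0.2329], E[r] = 1.9910, γ^t·E[r] = 0.234244, running G = 4.324064
t=7: π = [0.1564, 0.2515, 0.3594, 0.2327], E[r] = 1.9931, γ^t·E[r] = 0.164139, running G = 4.488203
t=8: π = [0.1564, 0.2514, 0.3594, 0.2328], E[r] = 1.9924, γ^t·E[r] = 0.114856, running G = 4.603059

G = 4.6031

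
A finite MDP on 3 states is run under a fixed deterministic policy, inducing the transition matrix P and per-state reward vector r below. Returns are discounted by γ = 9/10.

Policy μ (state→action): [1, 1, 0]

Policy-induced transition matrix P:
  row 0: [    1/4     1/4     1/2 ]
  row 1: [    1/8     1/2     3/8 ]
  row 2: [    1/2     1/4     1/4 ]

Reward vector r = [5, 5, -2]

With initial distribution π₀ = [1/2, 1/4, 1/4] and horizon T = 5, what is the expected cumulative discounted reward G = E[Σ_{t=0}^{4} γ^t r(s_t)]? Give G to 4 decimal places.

G = 10.5628

t=0: π = [0.5000, 0.2500, 0.2500], E[r] = 3.2500, γ^t·E[r] = 3.250000, running G = 3.250000
t=1: π = [0.2813, 0.3125, 0.4063], E[r] = 2.1563, γ^t·E[r] = 1.940625, running G = 5.190625
t=2: π = [0.3125, 0.3281, 0.3594], E[r] = 2.4844, γ^t·E[r] = 2.012344, running G = 7.202969
t=3: π = [0.2988, 0.3320, 0.3691], E[r] = 2.4160, γ^t·E[r] = 1.761275, running G = 8.964244
t=4: π = [0.3008, 0.3330, 0.3662], E[r] = 2.4365, γ^t·E[r] = 1.598603, running G = 10.562847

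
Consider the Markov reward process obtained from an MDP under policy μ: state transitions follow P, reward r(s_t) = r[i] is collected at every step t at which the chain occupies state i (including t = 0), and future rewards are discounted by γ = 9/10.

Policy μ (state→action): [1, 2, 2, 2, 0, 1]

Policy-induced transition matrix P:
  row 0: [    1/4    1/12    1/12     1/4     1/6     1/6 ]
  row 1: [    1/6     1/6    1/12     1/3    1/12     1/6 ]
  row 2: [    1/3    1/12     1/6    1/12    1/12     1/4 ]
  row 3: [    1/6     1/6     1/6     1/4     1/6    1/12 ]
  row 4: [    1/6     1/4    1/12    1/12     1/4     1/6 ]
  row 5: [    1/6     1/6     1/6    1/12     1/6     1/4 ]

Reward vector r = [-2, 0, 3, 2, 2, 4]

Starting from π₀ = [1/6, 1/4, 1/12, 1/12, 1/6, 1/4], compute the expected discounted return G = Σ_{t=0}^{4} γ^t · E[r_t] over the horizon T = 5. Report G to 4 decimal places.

G = 5.6506

t=0: π = [0.1667, 0.2500, 0.0833, 0.0833, 0.1667, 0.2500], E[r] = 1.4167, γ^t·E[r] = 1.416667, running G = 1.416667
t=1: π = [0.1944, 0.1597, 0.1181, 0.1875, 0.1528, 0.1875], E[r] = 1.3958, γ^t·E[r] = 1.256250, running G = 2.672917
t=2: π = [0.2025, 0.1534, 0.1244, 0.1869, 0.1563, 0.1765], E[r] = 1.3605, γ^t·E[r] = 1.102031, running G = 3.774948
t=3: π = [0.2043, 0.1524, 0.1240, 0.1866, 0.1565, 0.1762], E[r] = 1.3543, γ^t·E[r] = 0.987293, running G = 4.762241
t=4: π = [0.2044, 0.1524, 0.1239, 0.1866, 0.1567, 0.1761], E[r] = 1.3540, γ^t·E[r] = 0.888376, running G = 5.650617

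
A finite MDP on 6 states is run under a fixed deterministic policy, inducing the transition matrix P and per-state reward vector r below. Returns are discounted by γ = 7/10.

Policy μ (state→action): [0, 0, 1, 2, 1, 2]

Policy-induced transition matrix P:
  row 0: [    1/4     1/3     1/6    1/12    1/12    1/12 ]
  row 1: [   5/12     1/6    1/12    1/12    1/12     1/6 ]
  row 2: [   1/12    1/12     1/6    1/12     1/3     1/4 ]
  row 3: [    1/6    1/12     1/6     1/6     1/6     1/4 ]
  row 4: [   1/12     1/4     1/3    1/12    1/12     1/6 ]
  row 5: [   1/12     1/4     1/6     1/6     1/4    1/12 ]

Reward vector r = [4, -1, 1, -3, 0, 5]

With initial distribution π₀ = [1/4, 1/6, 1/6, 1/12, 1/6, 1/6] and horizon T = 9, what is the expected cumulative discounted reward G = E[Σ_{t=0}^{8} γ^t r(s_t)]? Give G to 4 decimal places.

G = 4.2510

t=0: π = [0.2500, 0.1667, 0.1667, 0.0833, 0.1667, 0.1667], E[r] = 1.5833, γ^t·E[r] = 1.583333, running G = 1.583333
t=1: π = [0.1875, 0.2153, 0.1806, 0.1042, 0.1597, 0.1528], E[r] = 1.1667, γ^t·E[r] = 0.816667, running G = 2.400000
t=2: π = [0.1950, 0.2002, 0.1753, 0.1047, 0.1626, 0.1620], E[r] = 1.2512, γ^t·E[r] = 0.613067, running G = 3.013067
t=3: π = [0.1913, 0.2029, 0.1771, 0.1056, 0.1629, 0.1603], E[r] = 1.2240, γ^t·E[r] = 0.419834, running G = 3.432901
t=4: π = [0.1916, 0.2019, 0.1769, 0.1055, 0.1631, 0.1609], E[r] = 1.2297, γ^t·E[r] = 0.295256, running G = 3.728157
t=5: π = [0.1914, 0.2021, 0.1770, 0.1055, 0.1632, 0.1608], E[r] = 1.2279, γ^t·E[r] = 0.206379, running G = 3.934536
t=6: π = [0.1914, 0.2020, 0.1770, 0.1055, 0.1632, 0.1609], E[r] = 1.2283, γ^t·E[r] = 0.144504, running G = 4.079041
t=7: π = [0.1914, 0.2020, 0.1770, 0.1055, 0.1632, 0.1609], E[r] = 1.2282, γ^t·E[r] = 0.101144, running G = 4.180185
t=8: π = [0.1914, 0.2020, 0.1770, 0.1055, 0.1632, 0.1609], E[r] = 1.2282, γ^t·E[r] = 0.070802, running G = 4.250986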